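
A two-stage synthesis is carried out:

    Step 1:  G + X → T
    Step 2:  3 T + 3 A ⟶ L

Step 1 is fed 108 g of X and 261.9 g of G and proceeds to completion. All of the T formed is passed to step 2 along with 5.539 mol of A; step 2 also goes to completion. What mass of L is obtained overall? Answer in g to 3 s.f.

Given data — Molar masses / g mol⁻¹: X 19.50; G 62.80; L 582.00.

Step 1:
n(X) = 108.0 / 19.50 = 5.538 mol
n(G) = 261.9 / 62.80 = 4.170 mol
n/ν for X = 5.538/1 = 5.538
n/ν for G = 4.170/1 = 4.170
Smallest n/ν is G → limiting reagent.
n(T) produced = (1/1) × 4.170 = 4.170 mol
Step 2:
n(T) available = 4.170 mol
n(A) = 5.539 mol
n/ν for T = 4.170/3 = 1.390
n/ν for A = 5.539/3 = 1.846
Smallest n/ν is T → limiting reagent.
n(L) = (1/3) × 4.170 = 1.390 mol
mass = 1.390 × 582.00 = 809.0 g

809 g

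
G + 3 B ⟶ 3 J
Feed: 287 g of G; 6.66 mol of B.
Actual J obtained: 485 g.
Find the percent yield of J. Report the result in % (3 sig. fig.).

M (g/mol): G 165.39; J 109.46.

n(G) = 287.0 / 165.39 = 1.735 mol
n(B) = 6.660 mol
n/ν for G = 1.735/1 = 1.735
n/ν for B = 6.660/3 = 2.220
Smallest n/ν is G → limiting reagent.
theoretical n(J) = (3/1) × 1.735 = 5.205 mol → 569.7 g
% yield = 485 / 569.7 × 100 = 85.13 %

85.1 %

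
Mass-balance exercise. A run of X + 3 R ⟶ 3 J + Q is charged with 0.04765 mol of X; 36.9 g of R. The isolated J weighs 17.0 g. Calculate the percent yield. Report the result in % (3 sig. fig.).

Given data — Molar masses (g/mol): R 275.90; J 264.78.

48.0 %

n(X) = 0.04765 mol
n(R) = 36.90 / 275.90 = 0.1337 mol
n/ν → X: 0.04765, R: 0.04457; R is limiting.
theoretical n(J) = (3/3) × 0.1337 = 0.1337 mol → 35.40 g
% yield = 17.0 / 35.40 × 100 = 48.02 %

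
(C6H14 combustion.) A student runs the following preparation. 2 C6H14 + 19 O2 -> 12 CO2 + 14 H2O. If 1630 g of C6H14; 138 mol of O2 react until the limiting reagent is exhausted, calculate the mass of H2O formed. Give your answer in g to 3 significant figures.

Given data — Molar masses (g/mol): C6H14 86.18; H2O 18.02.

1830 g

n(C6H14) = 1630 / 86.18 = 18.91 mol
n(O2) = 138.0 mol
n/ν for C6H14 = 18.91/2 = 9.455
n/ν for O2 = 138.0/19 = 7.263
Smallest n/ν is O2 → limiting reagent.
n(H2O) = (14/19) × 138.0 = 101.7 mol
mass = 101.7 × 18.02 = 1833 g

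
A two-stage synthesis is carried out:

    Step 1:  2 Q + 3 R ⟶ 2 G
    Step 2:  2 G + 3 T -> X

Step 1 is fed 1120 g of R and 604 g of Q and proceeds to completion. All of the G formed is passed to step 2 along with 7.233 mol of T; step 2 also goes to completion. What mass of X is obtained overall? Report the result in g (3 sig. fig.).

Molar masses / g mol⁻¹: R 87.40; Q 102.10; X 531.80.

Step 1:
n(R) = 1120 / 87.40 = 12.81 mol
n(Q) = 604.0 / 102.10 = 5.916 mol
n/ν for R = 12.81/3 = 4.270
n/ν for Q = 5.916/2 = 2.958
Smallest n/ν is Q → limiting reagent.
n(G) produced = (2/2) × 5.916 = 5.916 mol
Step 2:
n(G) available = 5.916 mol
n(T) = 7.233 mol
n/ν for G = 5.916/2 = 2.958
n/ν for T = 7.233/3 = 2.411
Smallest n/ν is T → limiting reagent.
n(X) = (1/3) × 7.233 = 2.411 mol
mass = 2.411 × 531.80 = 1282 g

1280 g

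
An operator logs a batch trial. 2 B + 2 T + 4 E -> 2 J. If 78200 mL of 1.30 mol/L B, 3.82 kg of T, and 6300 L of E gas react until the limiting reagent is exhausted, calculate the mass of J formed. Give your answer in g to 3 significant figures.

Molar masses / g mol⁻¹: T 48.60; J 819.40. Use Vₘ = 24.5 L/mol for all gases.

64400 g

n(B) = 1.30 × 78200/1000 = 101.7 mol
n(T) = 3.820×1000 / 48.60 = 78.60 mol
n(E) = 6300 / 24.5 = 257.1 mol
n/ν → B: 50.85, T: 39.30, E: 64.28; T is limiting.
n(J) = (2/2) × 78.60 = 78.60 mol
mass = 78.60 × 819.40 = 64400 g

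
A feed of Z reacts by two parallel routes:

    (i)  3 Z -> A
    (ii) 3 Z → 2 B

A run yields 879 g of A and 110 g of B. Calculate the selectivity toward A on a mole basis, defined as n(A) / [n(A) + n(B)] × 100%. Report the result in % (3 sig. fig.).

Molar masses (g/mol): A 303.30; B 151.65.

80.0 %

n(A) = 879 / 303.30 = 2.898 mol
n(B) = 110 / 151.65 = 0.7254 mol
selectivity = 2.898/(2.898+0.7254) × 100 = 79.98 %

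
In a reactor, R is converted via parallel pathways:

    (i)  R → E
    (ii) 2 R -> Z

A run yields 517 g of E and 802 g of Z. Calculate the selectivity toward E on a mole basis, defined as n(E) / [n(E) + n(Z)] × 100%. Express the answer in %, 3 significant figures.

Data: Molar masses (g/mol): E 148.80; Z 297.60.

n(E) = 517 / 148.80 = 3.474 mol
n(Z) = 802 / 297.60 = 2.695 mol
selectivity = 3.474/(3.474+2.695) × 100 = 56.31 %

56.3 %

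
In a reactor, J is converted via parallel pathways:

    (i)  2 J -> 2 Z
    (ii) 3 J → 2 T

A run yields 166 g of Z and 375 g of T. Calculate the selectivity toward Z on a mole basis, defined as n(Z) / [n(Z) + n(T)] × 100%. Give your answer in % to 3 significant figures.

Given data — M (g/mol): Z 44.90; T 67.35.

39.9 %

n(Z) = 166 / 44.90 = 3.697 mol
n(T) = 375 / 67.35 = 5.568 mol
selectivity = 3.697/(3.697+5.568) × 100 = 39.90 %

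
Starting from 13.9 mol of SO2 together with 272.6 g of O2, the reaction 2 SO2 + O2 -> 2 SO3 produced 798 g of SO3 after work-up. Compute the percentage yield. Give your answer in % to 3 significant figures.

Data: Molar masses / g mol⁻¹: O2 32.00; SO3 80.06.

71.7 %

n(SO2) = 13.90 mol
n(O2) = 272.6 / 32.00 = 8.519 mol
n/ν for SO2 = 13.90/2 = 6.950
n/ν for O2 = 8.519/1 = 8.519
Smallest n/ν is SO2 → limiting reagent.
theoretical n(SO3) = (2/2) × 13.90 = 13.90 mol → 1113 g
% yield = 798 / 1113 × 100 = 71.70 %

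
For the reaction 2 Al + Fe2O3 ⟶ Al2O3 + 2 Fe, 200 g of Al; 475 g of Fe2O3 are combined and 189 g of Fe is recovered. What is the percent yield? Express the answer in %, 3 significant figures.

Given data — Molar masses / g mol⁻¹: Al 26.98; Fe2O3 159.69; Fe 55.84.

n(Al) = 200.0 / 26.98 = 7.413 mol
n(Fe2O3) = 475.0 / 159.69 = 2.975 mol
n/ν → Al: 3.707, Fe2O3: 2.975; Fe2O3 is limiting.
theoretical n(Fe) = (2/1) × 2.975 = 5.950 mol → 332.2 g
% yield = 189 / 332.2 × 100 = 56.89 %

56.9 %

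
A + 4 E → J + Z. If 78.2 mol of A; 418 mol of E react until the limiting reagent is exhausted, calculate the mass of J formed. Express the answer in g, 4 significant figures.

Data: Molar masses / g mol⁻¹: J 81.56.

n(A) = 78.20 mol
n(E) = 418.0 mol
n/ν for A = 78.20/1 = 78.20
n/ν for E = 418.0/4 = 104.5
Smallest n/ν is A → limiting reagent.
n(J) = (1/1) × 78.20 = 78.20 mol
mass = 78.20 × 81.56 = 6378 g

6378 g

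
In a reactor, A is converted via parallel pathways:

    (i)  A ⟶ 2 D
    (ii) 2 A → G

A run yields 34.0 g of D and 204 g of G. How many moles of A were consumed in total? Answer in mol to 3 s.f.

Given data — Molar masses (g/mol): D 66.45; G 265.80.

1.79 mol

n(D) = 34.0 / 66.45 = 0.5117 mol
n(G) = 204 / 265.80 = 0.7675 mol
n(A) via (i) = (1/2)×0.5117 = 0.2559 mol
n(A) via (ii) = (2/1)×0.7675 = 1.535 mol
total n(A) = 0.2559 + 1.535 = 1.791 mol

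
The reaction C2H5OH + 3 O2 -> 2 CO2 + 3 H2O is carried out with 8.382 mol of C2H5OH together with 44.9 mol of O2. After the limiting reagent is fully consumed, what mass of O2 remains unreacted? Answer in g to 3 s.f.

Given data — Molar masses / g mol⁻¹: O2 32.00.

n(C2H5OH) = 8.382 mol
n(O2) = 44.90 mol
n/ν for C2H5OH = 8.382/1 = 8.382
n/ν for O2 = 44.90/3 = 14.97
Smallest n/ν is C2H5OH → limiting reagent.
O2 consumed = (3/1) × 8.382 = 25.15 mol
O2 remaining = 44.90 − 25.15 = 19.75 mol
mass = 19.75 × 32.00 = 632.0 g

632 g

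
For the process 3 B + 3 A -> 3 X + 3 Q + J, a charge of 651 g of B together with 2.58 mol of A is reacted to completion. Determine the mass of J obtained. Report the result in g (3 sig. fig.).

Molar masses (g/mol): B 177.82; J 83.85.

n(B) = 651.0 / 177.82 = 3.661 mol
n(A) = 2.580 mol
n/ν for B = 3.661/3 = 1.220
n/ν for A = 2.580/3 = 0.8600
Smallest n/ν is A → limiting reagent.
n(J) = (1/3) × 2.580 = 0.8600 mol
mass = 0.8600 × 83.85 = 72.11 g

72.1 g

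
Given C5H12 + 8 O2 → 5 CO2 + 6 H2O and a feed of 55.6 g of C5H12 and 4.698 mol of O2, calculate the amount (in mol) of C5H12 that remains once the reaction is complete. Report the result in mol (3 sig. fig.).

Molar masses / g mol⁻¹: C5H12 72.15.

n(C5H12) = 55.60 / 72.15 = 0.7706 mol
n(O2) = 4.698 mol
n/ν for C5H12 = 0.7706/1 = 0.7706
n/ν for O2 = 4.698/8 = 0.5873
Smallest n/ν is O2 → limiting reagent.
C5H12 consumed = (1/8) × 4.698 = 0.5873 mol
C5H12 remaining = 0.7706 − 0.5873 = 0.1833 mol

0.183 mol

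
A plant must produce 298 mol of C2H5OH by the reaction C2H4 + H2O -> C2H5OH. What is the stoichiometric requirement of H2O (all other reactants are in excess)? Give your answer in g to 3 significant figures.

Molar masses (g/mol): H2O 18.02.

n(C2H5OH) = 298.0 mol
n(H2O) = (1/1) × 298.0 = 298.0 mol
mass = 298.0 × 18.02 = 5370 g

5370 g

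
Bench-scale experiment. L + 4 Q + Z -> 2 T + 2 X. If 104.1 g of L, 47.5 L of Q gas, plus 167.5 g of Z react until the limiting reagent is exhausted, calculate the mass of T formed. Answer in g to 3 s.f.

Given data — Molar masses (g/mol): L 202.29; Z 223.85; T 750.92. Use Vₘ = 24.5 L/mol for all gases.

n(L) = 104.1 / 202.29 = 0.5146 mol
n(Q) = 47.50 / 24.5 = 1.939 mol
n(Z) = 167.5 / 223.85 = 0.7483 mol
n/ν for L = 0.5146/1 = 0.5146
n/ν for Q = 1.939/4 = 0.4848
n/ν for Z = 0.7483/1 = 0.7483
Smallest n/ν is Q → limiting reagent.
n(T) = (2/4) × 1.939 = 0.9695 mol
mass = 0.9695 × 750.92 = 728.0 g

728 g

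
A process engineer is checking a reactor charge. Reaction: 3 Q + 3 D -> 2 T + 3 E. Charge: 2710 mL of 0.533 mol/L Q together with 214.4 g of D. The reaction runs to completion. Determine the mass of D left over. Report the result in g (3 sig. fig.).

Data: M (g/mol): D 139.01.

13.6 g

n(Q) = 0.533 × 2710/1000 = 1.444 mol
n(D) = 214.4 / 139.01 = 1.542 mol
n/ν → Q: 0.4813, D: 0.5140; Q is limiting.
D consumed = (3/3) × 1.444 = 1.444 mol
D remaining = 1.542 − 1.444 = 0.09800 mol
mass = 0.09800 × 139.01 = 13.62 g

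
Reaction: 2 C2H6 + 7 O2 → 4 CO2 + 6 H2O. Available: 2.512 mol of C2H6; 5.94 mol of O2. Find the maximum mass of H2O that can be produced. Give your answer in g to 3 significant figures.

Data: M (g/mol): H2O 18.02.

91.7 g

n(C2H6) = 2.512 mol
n(O2) = 5.940 mol
n/ν for C2H6 = 2.512/2 = 1.256
n/ν for O2 = 5.940/7 = 0.8486
Smallest n/ν is O2 → limiting reagent.
n(H2O) = (6/7) × 5.940 = 5.091 mol
mass = 5.091 × 18.02 = 91.74 g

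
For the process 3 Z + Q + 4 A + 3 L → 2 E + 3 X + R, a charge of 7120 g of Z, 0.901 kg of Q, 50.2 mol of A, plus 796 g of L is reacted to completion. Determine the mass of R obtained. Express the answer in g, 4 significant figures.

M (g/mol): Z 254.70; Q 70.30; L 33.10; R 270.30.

n(Z) = 7120 / 254.70 = 27.95 mol
n(Q) = 0.9010×1000 / 70.30 = 12.82 mol
n(A) = 50.20 mol
n(L) = 796.0 / 33.10 = 24.05 mol
n/ν → Z: 9.317, Q: 12.82, A: 12.55, L: 8.017; L is limiting.
n(R) = (1/3) × 24.05 = 8.017 mol
mass = 8.017 × 270.30 = 2167 g

2167 g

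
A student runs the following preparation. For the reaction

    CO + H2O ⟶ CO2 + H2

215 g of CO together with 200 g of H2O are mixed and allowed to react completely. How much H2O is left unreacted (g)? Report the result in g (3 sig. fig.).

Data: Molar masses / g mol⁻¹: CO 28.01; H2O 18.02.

n(CO) = 215.0 / 28.01 = 7.676 mol
n(H2O) = 200.0 / 18.02 = 11.10 mol
n/ν → CO: 7.676, H2O: 11.10; CO is limiting.
H2O consumed = (1/1) × 7.676 = 7.676 mol
H2O remaining = 11.10 − 7.676 = 3.424 mol
mass = 3.424 × 18.02 = 61.70 g

61.7 g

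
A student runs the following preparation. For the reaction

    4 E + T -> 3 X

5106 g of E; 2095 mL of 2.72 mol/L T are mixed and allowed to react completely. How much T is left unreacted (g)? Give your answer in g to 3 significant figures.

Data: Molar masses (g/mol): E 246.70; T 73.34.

38.4 g

n(E) = 5106 / 246.70 = 20.70 mol
n(T) = 2.72 × 2095/1000 = 5.698 mol
n/ν → E: 5.175, T: 5.698; E is limiting.
T consumed = (1/4) × 20.70 = 5.175 mol
T remaining = 5.698 − 5.175 = 0.5230 mol
mass = 0.5230 × 73.34 = 38.36 g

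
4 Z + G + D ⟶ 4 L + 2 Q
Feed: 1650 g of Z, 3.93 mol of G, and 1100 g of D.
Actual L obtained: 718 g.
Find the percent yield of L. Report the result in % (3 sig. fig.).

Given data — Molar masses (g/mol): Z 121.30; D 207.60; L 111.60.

47.3 %

n(Z) = 1650 / 121.30 = 13.60 mol
n(G) = 3.930 mol
n(D) = 1100 / 207.60 = 5.299 mol
n/ν → Z: 3.400, G: 3.930, D: 5.299; Z is limiting.
theoretical n(L) = (4/4) × 13.60 = 13.60 mol → 1518 g
% yield = 718 / 1518 × 100 = 47.30 %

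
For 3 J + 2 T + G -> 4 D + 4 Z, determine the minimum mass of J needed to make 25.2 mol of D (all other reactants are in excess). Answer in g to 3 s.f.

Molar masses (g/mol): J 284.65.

5380 g

n(D) = 25.20 mol
n(J) = (3/4) × 25.20 = 18.90 mol
mass = 18.90 × 284.65 = 5380 g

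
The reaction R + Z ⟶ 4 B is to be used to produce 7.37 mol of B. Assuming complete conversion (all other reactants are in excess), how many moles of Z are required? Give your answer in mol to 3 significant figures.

1.84 mol

n(B) = 7.370 mol
n(Z) = (1/4) × 7.370 = 1.843 mol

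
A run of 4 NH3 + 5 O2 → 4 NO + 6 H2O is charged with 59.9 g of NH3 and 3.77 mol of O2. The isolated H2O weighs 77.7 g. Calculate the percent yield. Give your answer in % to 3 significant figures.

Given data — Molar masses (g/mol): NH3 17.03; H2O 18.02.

n(NH3) = 59.90 / 17.03 = 3.517 mol
n(O2) = 3.770 mol
n/ν → NH3: 0.8793, O2: 0.7540; O2 is limiting.
theoretical n(H2O) = (6/5) × 3.770 = 4.524 mol → 81.52 g
% yield = 77.7 / 81.52 × 100 = 95.31 %

95.3 %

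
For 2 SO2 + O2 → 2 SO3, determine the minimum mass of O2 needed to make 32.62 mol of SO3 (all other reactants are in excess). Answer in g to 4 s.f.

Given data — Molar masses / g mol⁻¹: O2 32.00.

521.9 g

n(SO3) = 32.62 mol
n(O2) = (1/2) × 32.62 = 16.31 mol
mass = 16.31 × 32.00 = 521.9 g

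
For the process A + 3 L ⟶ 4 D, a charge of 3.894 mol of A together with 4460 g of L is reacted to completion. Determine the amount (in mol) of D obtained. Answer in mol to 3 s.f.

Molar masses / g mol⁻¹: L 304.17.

15.6 mol

n(A) = 3.894 mol
n(L) = 4460 / 304.17 = 14.66 mol
n/ν for A = 3.894/1 = 3.894
n/ν for L = 14.66/3 = 4.887
Smallest n/ν is A → limiting reagent.
n(D) = (4/1) × 3.894 = 15.58 mol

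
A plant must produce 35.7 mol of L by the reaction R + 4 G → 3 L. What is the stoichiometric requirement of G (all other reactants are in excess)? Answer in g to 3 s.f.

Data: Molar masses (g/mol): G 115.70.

n(L) = 35.70 mol
n(G) = (4/3) × 35.70 = 47.60 mol
mass = 47.60 × 115.70 = 5507 g

5510 g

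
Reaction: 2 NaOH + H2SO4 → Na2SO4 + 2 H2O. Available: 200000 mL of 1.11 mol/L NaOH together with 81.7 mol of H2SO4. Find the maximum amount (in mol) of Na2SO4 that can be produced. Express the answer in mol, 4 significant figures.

81.70 mol

n(NaOH) = 1.11 × 200000/1000 = 222.0 mol
n(H2SO4) = 81.70 mol
n/ν → NaOH: 111.0, H2SO4: 81.70; H2SO4 is limiting.
n(Na2SO4) = (1/1) × 81.70 = 81.70 mol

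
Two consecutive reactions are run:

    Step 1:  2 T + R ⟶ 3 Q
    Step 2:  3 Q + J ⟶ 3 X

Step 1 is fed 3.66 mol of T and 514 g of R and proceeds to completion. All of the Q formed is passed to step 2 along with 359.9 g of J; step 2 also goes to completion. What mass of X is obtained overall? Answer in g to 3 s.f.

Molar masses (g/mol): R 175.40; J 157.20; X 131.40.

721 g

Step 1:
n(T) = 3.660 mol
n(R) = 514.0 / 175.40 = 2.930 mol
n/ν for T = 3.660/2 = 1.830
n/ν for R = 2.930/1 = 2.930
Smallest n/ν is T → limiting reagent.
n(Q) produced = (3/2) × 3.660 = 5.490 mol
Step 2:
n(Q) available = 5.490 mol
n(J) = 359.9 / 157.20 = 2.289 mol
n/ν for Q = 5.490/3 = 1.830
n/ν for J = 2.289/1 = 2.289
Smallest n/ν is Q → limiting reagent.
n(X) = (3/3) × 5.490 = 5.490 mol
mass = 5.490 × 131.40 = 721.4 g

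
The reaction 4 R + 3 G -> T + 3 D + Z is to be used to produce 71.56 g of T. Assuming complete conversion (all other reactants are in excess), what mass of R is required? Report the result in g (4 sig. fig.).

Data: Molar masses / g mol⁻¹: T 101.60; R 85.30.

n(T) = 71.56 / 101.60 = 0.7043 mol
n(R) = (4/1) × 0.7043 = 2.817 mol
mass = 2.817 × 85.30 = 240.3 g

240.3 g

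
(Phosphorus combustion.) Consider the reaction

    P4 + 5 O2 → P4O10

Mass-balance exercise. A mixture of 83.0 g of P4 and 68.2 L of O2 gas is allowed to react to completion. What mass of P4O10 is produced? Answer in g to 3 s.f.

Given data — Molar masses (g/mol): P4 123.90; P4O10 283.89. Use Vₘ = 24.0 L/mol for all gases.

161 g

n(P4) = 83.00 / 123.90 = 0.6699 mol
n(O2) = 68.20 / 24.0 = 2.842 mol
n/ν for P4 = 0.6699/1 = 0.6699
n/ν for O2 = 2.842/5 = 0.5684
Smallest n/ν is O2 → limiting reagent.
n(P4O10) = (1/5) × 2.842 = 0.5684 mol
mass = 0.5684 × 283.89 = 161.4 g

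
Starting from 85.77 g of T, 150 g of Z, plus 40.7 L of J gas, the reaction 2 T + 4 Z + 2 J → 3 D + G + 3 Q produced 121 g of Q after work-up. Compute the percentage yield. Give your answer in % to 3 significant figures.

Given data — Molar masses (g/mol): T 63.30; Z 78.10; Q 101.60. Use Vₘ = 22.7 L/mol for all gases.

82.7 %

n(T) = 85.77 / 63.30 = 1.355 mol
n(Z) = 150.0 / 78.10 = 1.921 mol
n(J) = 40.70 / 22.7 = 1.793 mol
n/ν → T: 0.6775, Z: 0.4803, J: 0.8965; Z is limiting.
theoretical n(Q) = (3/4) × 1.921 = 1.441 mol → 146.4 g
% yield = 121 / 146.4 × 100 = 82.65 %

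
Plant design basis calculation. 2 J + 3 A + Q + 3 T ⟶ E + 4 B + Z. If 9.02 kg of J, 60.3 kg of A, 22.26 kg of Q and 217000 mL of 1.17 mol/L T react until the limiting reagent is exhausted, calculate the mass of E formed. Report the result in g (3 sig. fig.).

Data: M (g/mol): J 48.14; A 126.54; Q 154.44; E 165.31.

14000 g

n(J) = 9.020×1000 / 48.14 = 187.4 mol
n(A) = 60.30×1000 / 126.54 = 476.5 mol
n(Q) = 22.26×1000 / 154.44 = 144.1 mol
n(T) = 1.17 × 217000/1000 = 253.9 mol
n/ν for J = 187.4/2 = 93.70
n/ν for A = 476.5/3 = 158.8
n/ν for Q = 144.1/1 = 144.1
n/ν for T = 253.9/3 = 84.63
Smallest n/ν is T → limiting reagent.
n(E) = (1/3) × 253.9 = 84.63 mol
mass = 84.63 × 165.31 = 13990 g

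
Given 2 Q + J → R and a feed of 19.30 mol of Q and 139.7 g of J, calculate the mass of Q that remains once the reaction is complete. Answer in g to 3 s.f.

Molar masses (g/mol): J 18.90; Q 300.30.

1360 g

n(Q) = 19.30 mol
n(J) = 139.7 / 18.90 = 7.392 mol
n/ν for Q = 19.30/2 = 9.650
n/ν for J = 7.392/1 = 7.392
Smallest n/ν is J → limiting reagent.
Q consumed = (2/1) × 7.392 = 14.78 mol
Q remaining = 19.30 − 14.78 = 4.520 mol
mass = 4.520 × 300.30 = 1357 g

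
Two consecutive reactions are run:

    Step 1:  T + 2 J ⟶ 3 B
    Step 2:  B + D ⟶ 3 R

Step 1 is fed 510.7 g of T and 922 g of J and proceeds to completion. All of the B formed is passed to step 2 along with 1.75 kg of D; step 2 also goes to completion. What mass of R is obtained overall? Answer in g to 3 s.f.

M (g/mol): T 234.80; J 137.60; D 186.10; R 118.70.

Step 1:
n(T) = 510.7 / 234.80 = 2.175 mol
n(J) = 922.0 / 137.60 = 6.701 mol
n/ν → T: 2.175, J: 3.351; T is limiting.
n(B) produced = (3/1) × 2.175 = 6.525 mol
Step 2:
n(B) available = 6.525 mol
n(D) = 1.750×1000 / 186.10 = 9.404 mol
n/ν → B: 6.525, D: 9.404; B is limiting.
n(R) = (3/1) × 6.525 = 19.58 mol
mass = 19.58 × 118.70 = 2324 g

2320 g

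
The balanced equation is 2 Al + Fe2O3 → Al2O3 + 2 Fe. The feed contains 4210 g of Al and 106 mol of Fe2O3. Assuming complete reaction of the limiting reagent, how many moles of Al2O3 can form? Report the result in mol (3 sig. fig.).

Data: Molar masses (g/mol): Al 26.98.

78.0 mol

n(Al) = 4210 / 26.98 = 156.0 mol
n(Fe2O3) = 106.0 mol
n/ν → Al: 78.00, Fe2O3: 106.0; Al is limiting.
n(Al2O3) = (1/2) × 156.0 = 78.00 mol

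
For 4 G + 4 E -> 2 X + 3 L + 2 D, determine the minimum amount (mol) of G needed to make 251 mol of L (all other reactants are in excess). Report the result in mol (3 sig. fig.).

n(L) = 251.0 mol
n(G) = (4/3) × 251.0 = 334.7 mol

335 mol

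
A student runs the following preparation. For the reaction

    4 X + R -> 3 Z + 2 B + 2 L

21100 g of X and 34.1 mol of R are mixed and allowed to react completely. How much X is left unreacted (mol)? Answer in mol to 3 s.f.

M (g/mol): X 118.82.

41.2 mol

n(X) = 21100 / 118.82 = 177.6 mol
n(R) = 34.10 mol
n/ν → X: 44.40, R: 34.10; R is limiting.
X consumed = (4/1) × 34.10 = 136.4 mol
X remaining = 177.6 − 136.4 = 41.20 mol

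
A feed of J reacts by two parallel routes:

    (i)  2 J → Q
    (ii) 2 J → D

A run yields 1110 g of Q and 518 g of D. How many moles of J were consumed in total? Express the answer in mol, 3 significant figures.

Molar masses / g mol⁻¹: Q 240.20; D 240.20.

13.6 mol

n(Q) = 1110 / 240.20 = 4.621 mol
n(D) = 518 / 240.20 = 2.157 mol
n(J) via (i) = (2/1)×4.621 = 9.242 mol
n(J) via (ii) = (2/1)×2.157 = 4.314 mol
total n(J) = 9.242 + 4.314 = 13.56 mol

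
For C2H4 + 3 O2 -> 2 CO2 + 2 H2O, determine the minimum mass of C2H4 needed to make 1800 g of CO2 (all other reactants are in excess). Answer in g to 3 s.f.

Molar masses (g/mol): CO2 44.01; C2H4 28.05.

574 g

n(CO2) = 1800 / 44.01 = 40.90 mol
n(C2H4) = (1/2) × 40.90 = 20.45 mol
mass = 20.45 × 28.05 = 573.6 g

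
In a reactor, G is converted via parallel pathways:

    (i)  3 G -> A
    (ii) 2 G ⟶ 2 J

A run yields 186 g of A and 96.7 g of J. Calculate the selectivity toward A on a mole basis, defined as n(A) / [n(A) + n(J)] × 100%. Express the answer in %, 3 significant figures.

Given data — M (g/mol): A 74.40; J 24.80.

n(A) = 186 / 74.40 = 2.500 mol
n(J) = 96.7 / 24.80 = 3.899 mol
selectivity = 2.500/(2.500+3.899) × 100 = 39.07 %

39.1 %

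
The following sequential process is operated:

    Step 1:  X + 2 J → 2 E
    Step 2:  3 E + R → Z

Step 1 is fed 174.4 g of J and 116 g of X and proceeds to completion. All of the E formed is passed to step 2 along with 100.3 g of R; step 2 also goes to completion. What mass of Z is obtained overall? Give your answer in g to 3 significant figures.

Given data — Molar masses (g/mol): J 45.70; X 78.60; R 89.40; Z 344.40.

Step 1:
n(J) = 174.4 / 45.70 = 3.816 mol
n(X) = 116.0 / 78.60 = 1.476 mol
n/ν → J: 1.908, X: 1.476; X is limiting.
n(E) produced = (2/1) × 1.476 = 2.952 mol
Step 2:
n(E) available = 2.952 mol
n(R) = 100.3 / 89.40 = 1.122 mol
n/ν → E: 0.9840, R: 1.122; E is limiting.
n(Z) = (1/3) × 2.952 = 0.9840 mol
mass = 0.9840 × 344.40 = 338.9 g

339 g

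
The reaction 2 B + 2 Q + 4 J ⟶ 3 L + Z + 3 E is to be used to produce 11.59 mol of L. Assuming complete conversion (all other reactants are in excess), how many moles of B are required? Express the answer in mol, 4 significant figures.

7.727 mol

n(L) = 11.59 mol
n(B) = (2/3) × 11.59 = 7.727 mol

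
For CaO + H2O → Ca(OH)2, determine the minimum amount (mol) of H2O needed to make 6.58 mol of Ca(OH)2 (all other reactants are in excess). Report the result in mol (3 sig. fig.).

n(Ca(OH)2) = 6.580 mol
n(H2O) = (1/1) × 6.580 = 6.580 mol

6.58 mol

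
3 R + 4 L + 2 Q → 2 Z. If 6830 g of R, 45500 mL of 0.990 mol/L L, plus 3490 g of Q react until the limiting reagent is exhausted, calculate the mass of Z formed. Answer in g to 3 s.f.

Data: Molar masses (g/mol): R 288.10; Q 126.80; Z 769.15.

n(R) = 6830 / 288.10 = 23.71 mol
n(L) = 0.990 × 45500/1000 = 45.05 mol
n(Q) = 3490 / 126.80 = 27.52 mol
n/ν for R = 23.71/3 = 7.903
n/ν for L = 45.05/4 = 11.26
n/ν for Q = 27.52/2 = 13.76
Smallest n/ν is R → limiting reagent.
n(Z) = (2/3) × 23.71 = 15.81 mol
mass = 15.81 × 769.15 = 12160 g

12200 g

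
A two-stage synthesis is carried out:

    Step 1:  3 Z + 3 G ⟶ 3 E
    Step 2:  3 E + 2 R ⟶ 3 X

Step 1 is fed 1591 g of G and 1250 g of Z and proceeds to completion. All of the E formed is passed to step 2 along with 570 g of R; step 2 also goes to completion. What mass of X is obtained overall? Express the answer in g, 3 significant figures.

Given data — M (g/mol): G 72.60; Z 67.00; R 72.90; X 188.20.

2210 g

Step 1:
n(G) = 1591 / 72.60 = 21.91 mol
n(Z) = 1250 / 67.00 = 18.66 mol
n/ν → G: 7.303, Z: 6.220; Z is limiting.
n(E) produced = (3/3) × 18.66 = 18.66 mol
Step 2:
n(E) available = 18.66 mol
n(R) = 570.0 / 72.90 = 7.819 mol
n/ν → E: 6.220, R: 3.910; R is limiting.
n(X) = (3/2) × 7.819 = 11.73 mol
mass = 11.73 × 188.20 = 2208 g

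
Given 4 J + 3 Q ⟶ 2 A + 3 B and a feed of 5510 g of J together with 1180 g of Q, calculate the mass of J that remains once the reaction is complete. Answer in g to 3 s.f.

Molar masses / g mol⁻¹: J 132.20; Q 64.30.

n(J) = 5510 / 132.20 = 41.68 mol
n(Q) = 1180 / 64.30 = 18.35 mol
n/ν for J = 41.68/4 = 10.42
n/ν for Q = 18.35/3 = 6.117
Smallest n/ν is Q → limiting reagent.
J consumed = (4/3) × 18.35 = 24.47 mol
J remaining = 41.68 − 24.47 = 17.21 mol
mass = 17.21 × 132.20 = 2275 g

2280 g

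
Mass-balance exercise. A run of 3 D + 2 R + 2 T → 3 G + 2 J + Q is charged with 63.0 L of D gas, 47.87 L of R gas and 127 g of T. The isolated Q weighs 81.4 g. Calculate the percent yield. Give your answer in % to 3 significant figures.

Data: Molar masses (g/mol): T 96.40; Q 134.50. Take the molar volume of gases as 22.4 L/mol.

n(D) = 63.00 / 22.4 = 2.813 mol
n(R) = 47.87 / 22.4 = 2.137 mol
n(T) = 127.0 / 96.40 = 1.317 mol
n/ν → D: 0.9377, R: 1.069, T: 0.6585; T is limiting.
theoretical n(Q) = (1/2) × 1.317 = 0.6585 mol → 88.57 g
% yield = 81.4 / 88.57 × 100 = 91.90 %

91.9 %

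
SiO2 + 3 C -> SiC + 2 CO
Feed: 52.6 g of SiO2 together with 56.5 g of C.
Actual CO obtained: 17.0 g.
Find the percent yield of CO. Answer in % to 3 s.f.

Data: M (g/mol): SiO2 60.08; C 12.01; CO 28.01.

34.7 %

n(SiO2) = 52.60 / 60.08 = 0.8755 mol
n(C) = 56.50 / 12.01 = 4.704 mol
n/ν for SiO2 = 0.8755/1 = 0.8755
n/ν for C = 4.704/3 = 1.568
Smallest n/ν is SiO2 → limiting reagent.
theoretical n(CO) = (2/1) × 0.8755 = 1.751 mol → 49.05 g
% yield = 17.0 / 49.05 × 100 = 34.66 %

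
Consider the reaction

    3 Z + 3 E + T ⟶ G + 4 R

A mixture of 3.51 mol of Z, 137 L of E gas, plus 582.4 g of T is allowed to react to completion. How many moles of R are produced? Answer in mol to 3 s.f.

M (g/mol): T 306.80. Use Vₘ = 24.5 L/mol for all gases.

4.68 mol

n(Z) = 3.510 mol
n(E) = 137.0 / 24.5 = 5.592 mol
n(T) = 582.4 / 306.80 = 1.898 mol
n/ν → Z: 1.170, E: 1.864, T: 1.898; Z is limiting.
n(R) = (4/3) × 3.510 = 4.680 mol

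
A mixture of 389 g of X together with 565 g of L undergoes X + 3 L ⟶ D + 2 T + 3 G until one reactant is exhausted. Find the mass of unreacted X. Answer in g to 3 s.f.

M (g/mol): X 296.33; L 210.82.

124 g

n(X) = 389.0 / 296.33 = 1.313 mol
n(L) = 565.0 / 210.82 = 2.680 mol
n/ν → X: 1.313, L: 0.8933; L is limiting.
X consumed = (1/3) × 2.680 = 0.8933 mol
X remaining = 1.313 − 0.8933 = 0.4197 mol
mass = 0.4197 × 296.33 = 124.4 g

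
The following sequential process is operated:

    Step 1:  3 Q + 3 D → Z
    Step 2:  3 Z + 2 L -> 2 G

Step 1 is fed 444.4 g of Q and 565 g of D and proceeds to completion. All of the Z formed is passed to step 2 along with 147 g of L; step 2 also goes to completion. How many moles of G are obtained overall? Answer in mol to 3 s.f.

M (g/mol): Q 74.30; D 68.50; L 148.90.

Step 1:
n(Q) = 444.4 / 74.30 = 5.981 mol
n(D) = 565.0 / 68.50 = 8.248 mol
n/ν for Q = 5.981/3 = 1.994
n/ν for D = 8.248/3 = 2.749
Smallest n/ν is Q → limiting reagent.
n(Z) produced = (1/3) × 5.981 = 1.994 mol
Step 2:
n(Z) available = 1.994 mol
n(L) = 147.0 / 148.90 = 0.9872 mol
n/ν for Z = 1.994/3 = 0.6647
n/ν for L = 0.9872/2 = 0.4936
Smallest n/ν is L → limiting reagent.
n(G) = (2/2) × 0.9872 = 0.9872 mol

0.987 mol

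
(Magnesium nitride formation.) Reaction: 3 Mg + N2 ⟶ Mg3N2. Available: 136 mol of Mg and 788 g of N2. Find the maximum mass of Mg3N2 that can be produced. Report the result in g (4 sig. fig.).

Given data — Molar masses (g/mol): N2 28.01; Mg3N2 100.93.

2839 g

n(Mg) = 136.0 mol
n(N2) = 788.0 / 28.01 = 28.13 mol
n/ν for Mg = 136.0/3 = 45.33
n/ν for N2 = 28.13/1 = 28.13
Smallest n/ν is N2 → limiting reagent.
n(Mg3N2) = (1/1) × 28.13 = 28.13 mol
mass = 28.13 × 100.93 = 2839 g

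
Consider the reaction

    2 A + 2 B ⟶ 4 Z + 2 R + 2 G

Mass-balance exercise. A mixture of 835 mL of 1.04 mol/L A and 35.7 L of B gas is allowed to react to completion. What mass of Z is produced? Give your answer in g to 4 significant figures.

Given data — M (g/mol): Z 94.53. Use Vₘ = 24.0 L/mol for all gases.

n(A) = 1.04 × 835.0/1000 = 0.8684 mol
n(B) = 35.70 / 24.0 = 1.488 mol
n/ν for A = 0.8684/2 = 0.4342
n/ν for B = 1.488/2 = 0.7440
Smallest n/ν is A → limiting reagent.
n(Z) = (4/2) × 0.8684 = 1.737 mol
mass = 1.737 × 94.53 = 164.2 g

164.2 g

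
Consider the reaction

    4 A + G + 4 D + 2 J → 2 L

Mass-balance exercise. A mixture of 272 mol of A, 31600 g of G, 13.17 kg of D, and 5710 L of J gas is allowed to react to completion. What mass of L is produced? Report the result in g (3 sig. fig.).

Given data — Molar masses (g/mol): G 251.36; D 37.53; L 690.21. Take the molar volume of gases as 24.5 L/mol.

93900 g

n(A) = 272.0 mol
n(G) = 31600 / 251.36 = 125.7 mol
n(D) = 13.17×1000 / 37.53 = 350.9 mol
n(J) = 5710 / 24.5 = 233.1 mol
n/ν for A = 272.0/4 = 68.00
n/ν for G = 125.7/1 = 125.7
n/ν for D = 350.9/4 = 87.73
n/ν for J = 233.1/2 = 116.6
Smallest n/ν is A → limiting reagent.
n(L) = (2/4) × 272.0 = 136.0 mol
mass = 136.0 × 690.21 = 93870 g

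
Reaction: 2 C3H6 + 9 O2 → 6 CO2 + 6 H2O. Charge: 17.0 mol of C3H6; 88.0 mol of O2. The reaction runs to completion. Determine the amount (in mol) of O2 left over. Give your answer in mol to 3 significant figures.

n(C3H6) = 17.00 mol
n(O2) = 88.00 mol
n/ν for C3H6 = 17.00/2 = 8.500
n/ν for O2 = 88.00/9 = 9.778
Smallest n/ν is C3H6 → limiting reagent.
O2 consumed = (9/2) × 17.00 = 76.50 mol
O2 remaining = 88.00 − 76.50 = 11.50 mol

11.5 mol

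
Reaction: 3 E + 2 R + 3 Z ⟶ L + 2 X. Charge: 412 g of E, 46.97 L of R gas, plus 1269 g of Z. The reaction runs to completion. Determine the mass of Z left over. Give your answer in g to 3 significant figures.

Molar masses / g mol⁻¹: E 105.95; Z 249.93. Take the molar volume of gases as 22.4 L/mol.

n(E) = 412.0 / 105.95 = 3.889 mol
n(R) = 46.97 / 22.4 = 2.097 mol
n(Z) = 1269 / 249.93 = 5.077 mol
n/ν for E = 3.889/3 = 1.296
n/ν for R = 2.097/2 = 1.049
n/ν for Z = 5.077/3 = 1.692
Smallest n/ν is R → limiting reagent.
Z consumed = (3/2) × 2.097 = 3.146 mol
Z remaining = 5.077 − 3.146 = 1.931 mol
mass = 1.931 × 249.93 = 482.6 g

483 g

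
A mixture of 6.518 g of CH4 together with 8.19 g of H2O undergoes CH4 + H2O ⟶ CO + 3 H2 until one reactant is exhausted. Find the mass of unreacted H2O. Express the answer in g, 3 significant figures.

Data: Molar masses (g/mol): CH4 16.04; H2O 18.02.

0.867 g

n(CH4) = 6.518 / 16.04 = 0.4064 mol
n(H2O) = 8.190 / 18.02 = 0.4545 mol
n/ν for CH4 = 0.4064/1 = 0.4064
n/ν for H2O = 0.4545/1 = 0.4545
Smallest n/ν is CH4 → limiting reagent.
H2O consumed = (1/1) × 0.4064 = 0.4064 mol
H2O remaining = 0.4545 − 0.4064 = 0.04810 mol
mass = 0.04810 × 18.02 = 0.8668 g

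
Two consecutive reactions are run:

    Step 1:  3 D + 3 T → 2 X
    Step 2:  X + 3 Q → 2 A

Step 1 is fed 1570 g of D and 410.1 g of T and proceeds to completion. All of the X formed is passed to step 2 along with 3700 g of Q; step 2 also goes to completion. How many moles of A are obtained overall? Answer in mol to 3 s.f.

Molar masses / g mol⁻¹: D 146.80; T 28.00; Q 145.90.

14.3 mol

Step 1:
n(D) = 1570 / 146.80 = 10.69 mol
n(T) = 410.1 / 28.00 = 14.65 mol
n/ν for D = 10.69/3 = 3.563
n/ν for T = 14.65/3 = 4.883
Smallest n/ν is D → limiting reagent.
n(X) produced = (2/3) × 10.69 = 7.127 mol
Step 2:
n(X) available = 7.127 mol
n(Q) = 3700 / 145.90 = 25.36 mol
n/ν for X = 7.127/1 = 7.127
n/ν for Q = 25.36/3 = 8.453
Smallest n/ν is X → limiting reagent.
n(A) = (2/1) × 7.127 = 14.25 mol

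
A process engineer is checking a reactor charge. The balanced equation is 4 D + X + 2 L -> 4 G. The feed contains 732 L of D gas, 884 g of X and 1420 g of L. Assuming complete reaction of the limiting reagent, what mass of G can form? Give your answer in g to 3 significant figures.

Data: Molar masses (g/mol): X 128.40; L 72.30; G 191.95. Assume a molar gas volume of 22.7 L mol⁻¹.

5290 g

n(D) = 732.0 / 22.7 = 32.25 mol
n(X) = 884.0 / 128.40 = 6.885 mol
n(L) = 1420 / 72.30 = 19.64 mol
n/ν → D: 8.063, X: 6.885, L: 9.820; X is limiting.
n(G) = (4/1) × 6.885 = 27.54 mol
mass = 27.54 × 191.95 = 5286 g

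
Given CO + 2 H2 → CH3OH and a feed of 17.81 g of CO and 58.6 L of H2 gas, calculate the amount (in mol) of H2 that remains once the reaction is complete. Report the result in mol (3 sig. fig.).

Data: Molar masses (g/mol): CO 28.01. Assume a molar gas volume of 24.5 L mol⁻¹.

n(CO) = 17.81 / 28.01 = 0.6358 mol
n(H2) = 58.60 / 24.5 = 2.392 mol
n/ν for CO = 0.6358/1 = 0.6358
n/ν for H2 = 2.392/2 = 1.196
Smallest n/ν is CO → limiting reagent.
H2 consumed = (2/1) × 0.6358 = 1.272 mol
H2 remaining = 2.392 − 1.272 = 1.120 mol

1.12 mol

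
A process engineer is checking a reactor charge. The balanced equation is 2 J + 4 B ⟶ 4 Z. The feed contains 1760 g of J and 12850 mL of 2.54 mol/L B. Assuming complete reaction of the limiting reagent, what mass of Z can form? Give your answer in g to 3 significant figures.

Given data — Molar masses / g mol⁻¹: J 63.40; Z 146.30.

4780 g

n(J) = 1760 / 63.40 = 27.76 mol
n(B) = 2.54 × 12850/1000 = 32.64 mol
n/ν → J: 13.88, B: 8.160; B is limiting.
n(Z) = (4/4) × 32.64 = 32.64 mol
mass = 32.64 × 146.30 = 4775 g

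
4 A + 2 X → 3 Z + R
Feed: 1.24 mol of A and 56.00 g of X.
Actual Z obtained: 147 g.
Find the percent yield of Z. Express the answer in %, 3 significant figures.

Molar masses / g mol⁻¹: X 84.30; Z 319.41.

n(A) = 1.240 mol
n(X) = 56.00 / 84.30 = 0.6643 mol
n/ν for A = 1.240/4 = 0.3100
n/ν for X = 0.6643/2 = 0.3322
Smallest n/ν is A → limiting reagent.
theoretical n(Z) = (3/4) × 1.240 = 0.9300 mol → 297.1 g
% yield = 147 / 297.1 × 100 = 49.48 %

49.5 %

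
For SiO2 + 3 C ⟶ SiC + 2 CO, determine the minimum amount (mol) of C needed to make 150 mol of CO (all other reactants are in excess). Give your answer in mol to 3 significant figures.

n(CO) = 150.0 mol
n(C) = (3/2) × 150.0 = 225.0 mol

225 mol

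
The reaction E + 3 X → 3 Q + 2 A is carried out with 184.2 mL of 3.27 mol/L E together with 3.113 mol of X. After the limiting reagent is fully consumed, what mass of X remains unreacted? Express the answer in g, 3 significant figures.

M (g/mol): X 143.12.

187 g

n(E) = 3.27 × 184.2/1000 = 0.6023 mol
n(X) = 3.113 mol
n/ν for E = 0.6023/1 = 0.6023
n/ν for X = 3.113/3 = 1.038
Smallest n/ν is E → limiting reagent.
X consumed = (3/1) × 0.6023 = 1.807 mol
X remaining = 3.113 − 1.807 = 1.306 mol
mass = 1.306 × 143.12 = 186.9 g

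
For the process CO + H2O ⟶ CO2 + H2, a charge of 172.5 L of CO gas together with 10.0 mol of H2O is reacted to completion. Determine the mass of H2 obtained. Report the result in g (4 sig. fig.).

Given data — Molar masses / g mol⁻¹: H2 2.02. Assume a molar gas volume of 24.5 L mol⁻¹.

14.22 g

n(CO) = 172.5 / 24.5 = 7.041 mol
n(H2O) = 10.00 mol
n/ν for CO = 7.041/1 = 7.041
n/ν for H2O = 10.00/1 = 10.00
Smallest n/ν is CO → limiting reagent.
n(H2) = (1/1) × 7.041 = 7.041 mol
mass = 7.041 × 2.02 = 14.22 g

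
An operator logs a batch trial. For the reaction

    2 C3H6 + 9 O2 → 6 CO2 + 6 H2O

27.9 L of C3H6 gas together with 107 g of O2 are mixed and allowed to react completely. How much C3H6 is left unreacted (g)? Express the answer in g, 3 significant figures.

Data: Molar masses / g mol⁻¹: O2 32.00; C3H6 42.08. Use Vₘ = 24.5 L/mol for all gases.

16.7 g

n(C3H6) = 27.90 / 24.5 = 1.139 mol
n(O2) = 107.0 / 32.00 = 3.344 mol
n/ν for C3H6 = 1.139/2 = 0.5695
n/ν for O2 = 3.344/9 = 0.3716
Smallest n/ν is O2 → limiting reagent.
C3H6 consumed = (2/9) × 3.344 = 0.7431 mol
C3H6 remaining = 1.139 − 0.7431 = 0.3959 mol
mass = 0.3959 × 42.08 = 16.66 g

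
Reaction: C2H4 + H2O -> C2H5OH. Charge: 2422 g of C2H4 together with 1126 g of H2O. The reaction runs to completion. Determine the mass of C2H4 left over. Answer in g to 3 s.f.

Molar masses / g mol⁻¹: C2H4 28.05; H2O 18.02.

n(C2H4) = 2422 / 28.05 = 86.35 mol
n(H2O) = 1126 / 18.02 = 62.49 mol
n/ν for C2H4 = 86.35/1 = 86.35
n/ν for H2O = 62.49/1 = 62.49
Smallest n/ν is H2O → limiting reagent.
C2H4 consumed = (1/1) × 62.49 = 62.49 mol
C2H4 remaining = 86.35 − 62.49 = 23.86 mol
mass = 23.86 × 28.05 = 669.3 g

669 g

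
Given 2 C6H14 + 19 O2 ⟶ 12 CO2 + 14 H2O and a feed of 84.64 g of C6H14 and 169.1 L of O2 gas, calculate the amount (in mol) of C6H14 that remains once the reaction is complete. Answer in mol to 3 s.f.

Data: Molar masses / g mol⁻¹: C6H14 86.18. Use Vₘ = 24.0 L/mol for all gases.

0.240 mol

n(C6H14) = 84.64 / 86.18 = 0.9821 mol
n(O2) = 169.1 / 24.0 = 7.046 mol
n/ν → C6H14: 0.4911, O2: 0.3708; O2 is limiting.
C6H14 consumed = (2/19) × 7.046 = 0.7417 mol
C6H14 remaining = 0.9821 − 0.7417 = 0.2404 mol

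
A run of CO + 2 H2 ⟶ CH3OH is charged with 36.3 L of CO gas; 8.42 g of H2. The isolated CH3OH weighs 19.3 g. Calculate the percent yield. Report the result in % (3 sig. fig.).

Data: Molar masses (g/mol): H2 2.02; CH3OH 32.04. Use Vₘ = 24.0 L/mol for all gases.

39.8 %

n(CO) = 36.30 / 24.0 = 1.513 mol
n(H2) = 8.420 / 2.02 = 4.168 mol
n/ν for CO = 1.513/1 = 1.513
n/ν for H2 = 4.168/2 = 2.084
Smallest n/ν is CO → limiting reagent.
theoretical n(CH3OH) = (1/1) × 1.513 = 1.513 mol → 48.48 g
% yield = 19.3 / 48.48 × 100 = 39.81 %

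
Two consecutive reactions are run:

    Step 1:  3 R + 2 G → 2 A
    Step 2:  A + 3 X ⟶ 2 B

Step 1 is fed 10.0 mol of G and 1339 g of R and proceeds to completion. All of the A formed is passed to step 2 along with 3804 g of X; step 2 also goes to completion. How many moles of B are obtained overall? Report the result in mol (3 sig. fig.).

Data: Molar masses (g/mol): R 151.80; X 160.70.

11.8 mol

Step 1:
n(G) = 10.00 mol
n(R) = 1339 / 151.80 = 8.821 mol
n/ν for G = 10.00/2 = 5.000
n/ν for R = 8.821/3 = 2.940
Smallest n/ν is R → limiting reagent.
n(A) produced = (2/3) × 8.821 = 5.881 mol
Step 2:
n(A) available = 5.881 mol
n(X) = 3804 / 160.70 = 23.67 mol
n/ν for A = 5.881/1 = 5.881
n/ν for X = 23.67/3 = 7.890
Smallest n/ν is A → limiting reagent.
n(B) = (2/1) × 5.881 = 11.76 mol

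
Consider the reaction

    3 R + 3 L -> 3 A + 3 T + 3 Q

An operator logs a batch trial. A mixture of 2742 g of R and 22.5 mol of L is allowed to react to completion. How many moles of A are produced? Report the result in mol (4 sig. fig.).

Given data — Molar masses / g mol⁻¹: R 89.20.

n(R) = 2742 / 89.20 = 30.74 mol
n(L) = 22.50 mol
n/ν → R: 10.25, L: 7.500; L is limiting.
n(A) = (3/3) × 22.50 = 22.50 mol

22.50 mol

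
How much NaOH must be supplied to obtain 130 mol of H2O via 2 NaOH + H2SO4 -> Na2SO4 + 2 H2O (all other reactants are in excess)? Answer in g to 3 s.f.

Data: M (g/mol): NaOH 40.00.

5200 g

n(H2O) = 130.0 mol
n(NaOH) = (2/2) × 130.0 = 130.0 mol
mass = 130.0 × 40.00 = 5200 g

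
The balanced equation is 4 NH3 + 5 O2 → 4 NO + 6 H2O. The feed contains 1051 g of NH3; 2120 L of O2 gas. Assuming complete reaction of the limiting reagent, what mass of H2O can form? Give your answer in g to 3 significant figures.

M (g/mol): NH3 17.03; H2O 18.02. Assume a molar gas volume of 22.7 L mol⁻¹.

1670 g

n(NH3) = 1051 / 17.03 = 61.71 mol
n(O2) = 2120 / 22.7 = 93.39 mol
n/ν for NH3 = 61.71/4 = 15.43
n/ν for O2 = 93.39/5 = 18.68
Smallest n/ν is NH3 → limiting reagent.
n(H2O) = (6/4) × 61.71 = 92.57 mol
mass = 92.57 × 18.02 = 1668 g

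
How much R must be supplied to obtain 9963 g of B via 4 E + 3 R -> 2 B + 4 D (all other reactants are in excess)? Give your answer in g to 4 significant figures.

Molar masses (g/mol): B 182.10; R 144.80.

11880 g

n(B) = 9963 / 182.10 = 54.71 mol
n(R) = (3/2) × 54.71 = 82.07 mol
mass = 82.07 × 144.80 = 11880 g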